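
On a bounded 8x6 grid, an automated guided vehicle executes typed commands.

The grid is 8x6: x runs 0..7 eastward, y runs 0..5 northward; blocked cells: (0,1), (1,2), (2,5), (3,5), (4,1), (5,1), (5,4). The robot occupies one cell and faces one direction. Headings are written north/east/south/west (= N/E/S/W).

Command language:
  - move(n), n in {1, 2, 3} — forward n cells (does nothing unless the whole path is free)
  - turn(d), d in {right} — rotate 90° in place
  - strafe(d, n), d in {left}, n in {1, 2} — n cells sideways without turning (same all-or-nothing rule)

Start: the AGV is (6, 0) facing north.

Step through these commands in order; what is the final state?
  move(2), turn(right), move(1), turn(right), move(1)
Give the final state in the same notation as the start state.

(7, 1) facing south

initial: (6, 0) facing north
step 1 (move(2)): (6, 2) facing north
step 2 (turn(right)): (6, 2) facing east
step 3 (move(1)): (7, 2) facing east
step 4 (turn(right)): (7, 2) facing south
step 5 (move(1)): (7, 1) facing south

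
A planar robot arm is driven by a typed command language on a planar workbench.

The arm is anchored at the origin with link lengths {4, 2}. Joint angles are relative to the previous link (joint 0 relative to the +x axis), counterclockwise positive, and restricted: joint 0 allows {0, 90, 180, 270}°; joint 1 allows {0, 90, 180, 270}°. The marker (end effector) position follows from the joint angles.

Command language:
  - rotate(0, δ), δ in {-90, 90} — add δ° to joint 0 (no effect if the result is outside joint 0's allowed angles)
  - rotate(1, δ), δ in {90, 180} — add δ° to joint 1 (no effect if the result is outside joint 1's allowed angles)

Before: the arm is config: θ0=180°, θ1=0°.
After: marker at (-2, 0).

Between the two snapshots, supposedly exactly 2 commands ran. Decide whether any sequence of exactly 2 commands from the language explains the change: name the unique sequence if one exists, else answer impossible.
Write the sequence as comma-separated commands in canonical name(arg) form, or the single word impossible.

rotate(1, 90), rotate(1, 90)

start: config: θ0=180°, θ1=0°
1. rotate(1, 90) → config: θ0=180°, θ1=90°
2. rotate(1, 90) → config: θ0=180°, θ1=180°
uniquely the one of 16 2-step routes that fits.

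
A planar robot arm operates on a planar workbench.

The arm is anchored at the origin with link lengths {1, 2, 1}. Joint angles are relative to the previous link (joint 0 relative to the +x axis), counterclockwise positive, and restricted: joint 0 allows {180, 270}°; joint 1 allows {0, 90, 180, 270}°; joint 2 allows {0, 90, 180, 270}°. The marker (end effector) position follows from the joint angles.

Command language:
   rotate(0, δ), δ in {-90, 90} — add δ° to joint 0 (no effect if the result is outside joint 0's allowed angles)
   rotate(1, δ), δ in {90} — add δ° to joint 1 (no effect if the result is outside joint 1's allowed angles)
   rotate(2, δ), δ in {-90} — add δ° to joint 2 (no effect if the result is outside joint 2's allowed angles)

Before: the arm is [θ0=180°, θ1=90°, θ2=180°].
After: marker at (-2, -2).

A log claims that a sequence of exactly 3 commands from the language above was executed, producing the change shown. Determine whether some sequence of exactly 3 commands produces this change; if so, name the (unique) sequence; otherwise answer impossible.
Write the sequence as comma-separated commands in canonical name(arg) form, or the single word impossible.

initial: [θ0=180°, θ1=90°, θ2=180°]
[1] after rotate(2, -90): [θ0=180°, θ1=90°, θ2=90°]
[2] after rotate(2, -90): [θ0=180°, θ1=90°, θ2=0°]
[3] after rotate(2, -90): [θ0=180°, θ1=90°, θ2=270°]
no other 3-command option fits: unique.

rotate(2, -90), rotate(2, -90), rotate(2, -90)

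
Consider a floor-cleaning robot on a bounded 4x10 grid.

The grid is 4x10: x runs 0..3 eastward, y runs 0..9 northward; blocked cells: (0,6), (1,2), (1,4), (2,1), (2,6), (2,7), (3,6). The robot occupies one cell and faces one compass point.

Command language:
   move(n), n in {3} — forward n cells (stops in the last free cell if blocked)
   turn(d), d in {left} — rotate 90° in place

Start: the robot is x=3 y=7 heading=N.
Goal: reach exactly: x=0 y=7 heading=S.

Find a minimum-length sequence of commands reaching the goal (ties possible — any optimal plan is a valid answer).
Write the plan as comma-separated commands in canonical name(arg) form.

initial: x=3 y=7 heading=N
[1] after move(3): x=3 y=9 heading=N
[2] after turn(left): x=3 y=9 heading=W
[3] after move(3): x=0 y=9 heading=W
[4] after turn(left): x=0 y=9 heading=S
[5] after move(3): x=0 y=7 heading=S
nothing shorter than 5 reaches the goal.

move(3), turn(left), move(3), turn(left), move(3)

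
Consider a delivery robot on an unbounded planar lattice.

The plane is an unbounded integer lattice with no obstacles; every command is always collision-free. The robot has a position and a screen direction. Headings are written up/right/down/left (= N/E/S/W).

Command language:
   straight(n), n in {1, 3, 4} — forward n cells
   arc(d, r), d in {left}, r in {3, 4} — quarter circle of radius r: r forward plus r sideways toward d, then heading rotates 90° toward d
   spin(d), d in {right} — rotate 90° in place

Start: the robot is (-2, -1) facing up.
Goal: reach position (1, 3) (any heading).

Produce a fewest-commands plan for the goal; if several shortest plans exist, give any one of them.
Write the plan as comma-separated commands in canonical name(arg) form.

initial: (-2, -1) facing up
step 1 (spin(right)): (-2, -1) facing right
step 2 (arc(left, 3)): (1, 2) facing up
step 3 (straight(1)): (1, 3) facing up
no 2-step plan works, so 3 is optimal.

spin(right), arc(left, 3), straight(1)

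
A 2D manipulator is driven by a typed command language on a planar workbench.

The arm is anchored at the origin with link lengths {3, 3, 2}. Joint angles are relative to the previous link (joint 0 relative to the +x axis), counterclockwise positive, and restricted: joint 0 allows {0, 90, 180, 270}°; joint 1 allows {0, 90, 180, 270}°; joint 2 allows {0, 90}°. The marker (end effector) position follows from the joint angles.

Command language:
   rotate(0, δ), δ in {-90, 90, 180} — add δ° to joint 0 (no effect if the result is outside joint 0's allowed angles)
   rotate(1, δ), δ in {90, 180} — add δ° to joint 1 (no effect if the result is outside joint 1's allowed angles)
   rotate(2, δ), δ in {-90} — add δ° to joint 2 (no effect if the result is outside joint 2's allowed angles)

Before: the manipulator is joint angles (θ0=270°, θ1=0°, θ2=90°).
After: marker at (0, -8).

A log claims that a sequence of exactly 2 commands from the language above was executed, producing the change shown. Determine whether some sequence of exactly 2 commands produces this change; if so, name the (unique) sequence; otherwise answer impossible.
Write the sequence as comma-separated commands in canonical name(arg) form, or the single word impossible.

begin: joint angles (θ0=270°, θ1=0°, θ2=90°)
step 1 (rotate(2, -90)): joint angles (θ0=270°, θ1=0°, θ2=0°)
step 2 (rotate(2, -90)): joint angles (θ0=270°, θ1=0°, θ2=0°)
no other 2-command option fits: unique.

rotate(2, -90), rotate(2, -90)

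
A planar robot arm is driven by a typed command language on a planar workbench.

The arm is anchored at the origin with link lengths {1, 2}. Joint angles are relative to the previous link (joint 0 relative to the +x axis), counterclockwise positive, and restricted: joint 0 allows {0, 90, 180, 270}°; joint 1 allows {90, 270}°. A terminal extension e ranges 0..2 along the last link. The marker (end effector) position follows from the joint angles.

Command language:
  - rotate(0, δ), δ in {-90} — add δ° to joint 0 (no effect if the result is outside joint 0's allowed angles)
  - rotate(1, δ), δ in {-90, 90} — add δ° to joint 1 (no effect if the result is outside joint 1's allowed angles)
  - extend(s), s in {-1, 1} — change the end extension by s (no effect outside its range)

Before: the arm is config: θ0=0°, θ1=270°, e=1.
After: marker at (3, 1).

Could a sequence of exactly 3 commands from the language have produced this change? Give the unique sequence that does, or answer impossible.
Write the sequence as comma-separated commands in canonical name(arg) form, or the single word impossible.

rotate(0, -90), rotate(0, -90), rotate(0, -90)

t0: config: θ0=0°, θ1=270°, e=1
[1] after rotate(0, -90): config: θ0=270°, θ1=270°, e=1
[2] after rotate(0, -90): config: θ0=180°, θ1=270°, e=1
[3] after rotate(0, -90): config: θ0=90°, θ1=270°, e=1
no other 3-command option fits: unique.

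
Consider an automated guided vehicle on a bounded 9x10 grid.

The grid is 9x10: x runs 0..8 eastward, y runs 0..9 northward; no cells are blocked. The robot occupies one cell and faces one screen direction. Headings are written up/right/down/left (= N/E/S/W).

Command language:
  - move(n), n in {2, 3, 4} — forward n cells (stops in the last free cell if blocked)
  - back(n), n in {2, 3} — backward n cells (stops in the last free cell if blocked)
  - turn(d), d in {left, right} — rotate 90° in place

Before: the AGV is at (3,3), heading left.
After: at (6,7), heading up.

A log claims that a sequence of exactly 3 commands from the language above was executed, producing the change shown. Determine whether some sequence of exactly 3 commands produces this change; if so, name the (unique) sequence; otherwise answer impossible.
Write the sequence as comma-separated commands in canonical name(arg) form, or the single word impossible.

key: order matters: swapping back(3) and move(4) lands elsewhere
from: at (3,3), heading left
[1] after back(3): at (6,3), heading left
[2] after turn(right): at (6,3), heading up
[3] after move(4): at (6,7), heading up
uniquely the one of 343 3-step routes that fits.

back(3), turn(right), move(4)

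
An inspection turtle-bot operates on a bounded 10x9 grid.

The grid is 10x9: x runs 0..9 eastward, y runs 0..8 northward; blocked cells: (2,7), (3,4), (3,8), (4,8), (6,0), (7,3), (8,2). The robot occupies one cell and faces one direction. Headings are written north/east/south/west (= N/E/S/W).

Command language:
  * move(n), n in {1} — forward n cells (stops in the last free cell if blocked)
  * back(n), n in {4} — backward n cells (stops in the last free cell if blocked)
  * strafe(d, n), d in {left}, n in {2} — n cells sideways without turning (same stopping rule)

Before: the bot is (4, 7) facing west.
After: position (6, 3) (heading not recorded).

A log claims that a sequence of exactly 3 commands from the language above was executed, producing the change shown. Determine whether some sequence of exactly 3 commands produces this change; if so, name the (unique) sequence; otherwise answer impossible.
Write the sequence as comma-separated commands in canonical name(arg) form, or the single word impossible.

key: back(4) is stopped early by the blocked cell at (7,3)
start: (4, 7) facing west
t=1 strafe(left, 2) ⇒ (4, 5) facing west
t=2 strafe(left, 2) ⇒ (4, 3) facing west
t=3 back(4) ⇒ (6, 3) facing west
all 27 alternatives checked — unique.

strafe(left, 2), strafe(left, 2), back(4)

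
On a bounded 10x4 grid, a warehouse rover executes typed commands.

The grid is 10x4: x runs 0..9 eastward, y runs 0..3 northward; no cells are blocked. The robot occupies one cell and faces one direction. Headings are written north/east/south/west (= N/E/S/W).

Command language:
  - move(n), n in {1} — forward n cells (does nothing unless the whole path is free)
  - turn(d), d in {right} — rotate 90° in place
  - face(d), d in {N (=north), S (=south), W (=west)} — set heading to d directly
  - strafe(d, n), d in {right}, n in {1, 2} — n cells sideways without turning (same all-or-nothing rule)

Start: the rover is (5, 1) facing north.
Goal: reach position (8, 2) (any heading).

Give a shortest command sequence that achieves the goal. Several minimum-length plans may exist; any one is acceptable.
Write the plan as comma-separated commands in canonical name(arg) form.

strafe(right, 2), move(1), strafe(right, 1)

begin: (5, 1) facing north
step 1 (strafe(right, 2)): (7, 1) facing north
step 2 (move(1)): (7, 2) facing north
step 3 (strafe(right, 1)): (8, 2) facing north
no 2-step plan works, so 3 is optimal.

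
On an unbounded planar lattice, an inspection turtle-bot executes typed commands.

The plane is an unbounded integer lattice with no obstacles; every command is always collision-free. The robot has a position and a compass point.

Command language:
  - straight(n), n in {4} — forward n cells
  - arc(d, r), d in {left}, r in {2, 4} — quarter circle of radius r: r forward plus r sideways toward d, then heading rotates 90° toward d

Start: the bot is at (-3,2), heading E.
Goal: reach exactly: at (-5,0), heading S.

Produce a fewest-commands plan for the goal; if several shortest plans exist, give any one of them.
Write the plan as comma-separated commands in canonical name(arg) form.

arc(left, 2), arc(left, 2), arc(left, 2), straight(4)

from: at (-3,2), heading E
t=1 arc(left, 2) ⇒ at (-1,4), heading N
t=2 arc(left, 2) ⇒ at (-3,6), heading W
t=3 arc(left, 2) ⇒ at (-5,4), heading S
t=4 straight(4) ⇒ at (-5,0), heading S
no 3-step plan works, so 4 is optimal.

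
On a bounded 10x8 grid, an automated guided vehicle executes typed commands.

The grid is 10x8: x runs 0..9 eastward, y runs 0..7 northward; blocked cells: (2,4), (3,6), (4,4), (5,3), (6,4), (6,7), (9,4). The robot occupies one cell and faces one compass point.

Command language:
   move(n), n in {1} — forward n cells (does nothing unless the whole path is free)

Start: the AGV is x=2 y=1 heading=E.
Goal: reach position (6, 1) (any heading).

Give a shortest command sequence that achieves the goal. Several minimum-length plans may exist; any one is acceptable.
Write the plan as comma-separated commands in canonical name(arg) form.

move(1), move(1), move(1), move(1)

begin: x=2 y=1 heading=E
[1] after move(1): x=3 y=1 heading=E
[2] after move(1): x=4 y=1 heading=E
[3] after move(1): x=5 y=1 heading=E
[4] after move(1): x=6 y=1 heading=E
shorter routes all fall short; 4 is best.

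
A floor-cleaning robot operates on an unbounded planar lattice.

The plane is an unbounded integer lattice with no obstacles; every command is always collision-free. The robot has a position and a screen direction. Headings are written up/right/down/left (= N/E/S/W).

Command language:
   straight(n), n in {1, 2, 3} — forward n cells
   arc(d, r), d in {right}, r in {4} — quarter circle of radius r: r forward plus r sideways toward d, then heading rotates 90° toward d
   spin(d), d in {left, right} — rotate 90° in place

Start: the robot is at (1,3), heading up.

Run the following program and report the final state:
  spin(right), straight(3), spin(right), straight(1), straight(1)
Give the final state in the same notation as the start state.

at (4,1), heading down

start: at (1,3), heading up
1. spin(right) → at (1,3), heading right
2. straight(3) → at (4,3), heading right
3. spin(right) → at (4,3), heading down
4. straight(1) → at (4,2), heading down
5. straight(1) → at (4,1), heading down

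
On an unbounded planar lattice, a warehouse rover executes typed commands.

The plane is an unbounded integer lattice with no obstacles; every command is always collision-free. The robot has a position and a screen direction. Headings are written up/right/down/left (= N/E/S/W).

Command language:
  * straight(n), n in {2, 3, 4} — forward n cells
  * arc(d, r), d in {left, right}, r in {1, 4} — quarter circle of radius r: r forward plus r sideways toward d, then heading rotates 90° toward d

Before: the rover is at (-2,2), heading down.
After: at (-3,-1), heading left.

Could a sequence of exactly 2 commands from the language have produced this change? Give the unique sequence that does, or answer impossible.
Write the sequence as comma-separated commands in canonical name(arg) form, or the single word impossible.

straight(2), arc(right, 1)

key: position moved to (-3,-1) AND the heading swung to W — translation plus rotation needed
from: at (-2,2), heading down
step 1 (straight(2)): at (-2,0), heading down
step 2 (arc(right, 1)): at (-3,-1), heading left
all 49 alternatives checked — unique.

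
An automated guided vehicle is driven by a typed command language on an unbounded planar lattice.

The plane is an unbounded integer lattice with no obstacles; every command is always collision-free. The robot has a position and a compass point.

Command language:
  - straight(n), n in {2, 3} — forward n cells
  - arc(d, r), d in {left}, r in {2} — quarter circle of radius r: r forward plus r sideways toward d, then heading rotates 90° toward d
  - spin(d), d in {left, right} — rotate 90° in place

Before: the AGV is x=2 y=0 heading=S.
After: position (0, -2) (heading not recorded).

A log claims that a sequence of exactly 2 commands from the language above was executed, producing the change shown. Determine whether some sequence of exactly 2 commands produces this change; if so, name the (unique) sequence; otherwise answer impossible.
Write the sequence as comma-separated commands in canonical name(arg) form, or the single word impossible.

spin(right), arc(left, 2)

key: running arc(left, 2) before spin(right) would end elsewhere — order is forced
begin: x=2 y=0 heading=S
t=1 spin(right) ⇒ x=2 y=0 heading=W
t=2 arc(left, 2) ⇒ x=0 y=-2 heading=S
uniquely the one of 25 2-step routes that fits.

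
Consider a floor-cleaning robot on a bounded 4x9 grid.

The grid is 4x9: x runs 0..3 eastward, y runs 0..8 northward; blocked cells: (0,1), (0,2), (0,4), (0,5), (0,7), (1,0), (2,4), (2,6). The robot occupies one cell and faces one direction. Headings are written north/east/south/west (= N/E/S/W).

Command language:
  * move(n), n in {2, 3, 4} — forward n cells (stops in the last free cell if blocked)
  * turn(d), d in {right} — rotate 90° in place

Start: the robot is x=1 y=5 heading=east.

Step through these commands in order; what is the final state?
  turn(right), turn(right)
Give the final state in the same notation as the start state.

x=1 y=5 heading=west

t0: x=1 y=5 heading=east
1. turn(right) → x=1 y=5 heading=south
2. turn(right) → x=1 y=5 heading=west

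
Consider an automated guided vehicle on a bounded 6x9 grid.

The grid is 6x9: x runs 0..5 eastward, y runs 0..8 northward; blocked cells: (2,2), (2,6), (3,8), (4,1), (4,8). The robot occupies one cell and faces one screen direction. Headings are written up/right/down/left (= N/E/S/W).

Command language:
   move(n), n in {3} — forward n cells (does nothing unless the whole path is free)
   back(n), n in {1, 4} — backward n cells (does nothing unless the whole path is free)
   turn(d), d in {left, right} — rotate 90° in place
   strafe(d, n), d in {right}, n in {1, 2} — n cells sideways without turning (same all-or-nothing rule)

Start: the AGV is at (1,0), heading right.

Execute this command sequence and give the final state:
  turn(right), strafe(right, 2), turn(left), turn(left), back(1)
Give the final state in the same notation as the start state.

at (1,0), heading up

begin: at (1,0), heading right
step 1 (turn(right)): at (1,0), heading down
step 2 (strafe(right, 2)): at (1,0), heading down
step 3 (turn(left)): at (1,0), heading right
step 4 (turn(left)): at (1,0), heading up
step 5 (back(1)): at (1,0), heading up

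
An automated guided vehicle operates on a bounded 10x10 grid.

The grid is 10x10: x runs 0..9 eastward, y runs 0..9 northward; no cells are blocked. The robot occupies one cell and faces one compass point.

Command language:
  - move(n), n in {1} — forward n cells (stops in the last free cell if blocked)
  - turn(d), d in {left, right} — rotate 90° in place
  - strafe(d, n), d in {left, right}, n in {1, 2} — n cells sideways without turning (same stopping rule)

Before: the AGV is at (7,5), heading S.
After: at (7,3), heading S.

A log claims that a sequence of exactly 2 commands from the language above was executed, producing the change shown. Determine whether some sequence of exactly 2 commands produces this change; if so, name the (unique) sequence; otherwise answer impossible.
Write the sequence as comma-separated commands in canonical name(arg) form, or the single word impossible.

key: heading stays S — no command in the sequence turns
from: at (7,5), heading S
step 1 (move(1)): at (7,4), heading S
step 2 (move(1)): at (7,3), heading S
no other 2-command option fits: unique.

move(1), move(1)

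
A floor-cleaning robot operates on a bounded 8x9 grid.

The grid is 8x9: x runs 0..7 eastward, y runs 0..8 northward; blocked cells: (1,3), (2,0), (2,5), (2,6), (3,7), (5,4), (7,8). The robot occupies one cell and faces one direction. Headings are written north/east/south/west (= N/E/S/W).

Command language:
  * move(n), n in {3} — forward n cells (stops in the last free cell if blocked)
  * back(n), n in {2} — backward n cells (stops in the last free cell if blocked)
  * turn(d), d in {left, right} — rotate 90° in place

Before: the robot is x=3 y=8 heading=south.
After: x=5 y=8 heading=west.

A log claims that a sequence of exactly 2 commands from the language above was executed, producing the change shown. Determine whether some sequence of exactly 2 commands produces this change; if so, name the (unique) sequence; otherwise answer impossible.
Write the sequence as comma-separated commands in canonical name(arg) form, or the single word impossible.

turn(right), back(2)

key: running back(2) before turn(right) would end elsewhere — order is forced
begin: x=3 y=8 heading=south
[1] after turn(right): x=3 y=8 heading=west
[2] after back(2): x=5 y=8 heading=west
all 16 alternatives checked — unique.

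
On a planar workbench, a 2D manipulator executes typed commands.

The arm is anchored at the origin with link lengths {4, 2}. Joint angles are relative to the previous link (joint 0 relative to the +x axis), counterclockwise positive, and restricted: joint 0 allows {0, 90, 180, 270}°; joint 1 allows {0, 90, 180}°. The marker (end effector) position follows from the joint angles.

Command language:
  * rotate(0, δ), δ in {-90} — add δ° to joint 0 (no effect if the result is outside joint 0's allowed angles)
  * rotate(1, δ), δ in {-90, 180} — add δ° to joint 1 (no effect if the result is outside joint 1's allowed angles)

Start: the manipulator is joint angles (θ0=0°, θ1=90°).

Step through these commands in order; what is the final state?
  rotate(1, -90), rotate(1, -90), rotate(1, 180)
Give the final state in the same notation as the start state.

t0: joint angles (θ0=0°, θ1=90°)
t=1 rotate(1, -90) ⇒ joint angles (θ0=0°, θ1=0°)
t=2 rotate(1, -90) ⇒ joint angles (θ0=0°, θ1=0°)
t=3 rotate(1, 180) ⇒ joint angles (θ0=0°, θ1=180°)

joint angles (θ0=0°, θ1=180°)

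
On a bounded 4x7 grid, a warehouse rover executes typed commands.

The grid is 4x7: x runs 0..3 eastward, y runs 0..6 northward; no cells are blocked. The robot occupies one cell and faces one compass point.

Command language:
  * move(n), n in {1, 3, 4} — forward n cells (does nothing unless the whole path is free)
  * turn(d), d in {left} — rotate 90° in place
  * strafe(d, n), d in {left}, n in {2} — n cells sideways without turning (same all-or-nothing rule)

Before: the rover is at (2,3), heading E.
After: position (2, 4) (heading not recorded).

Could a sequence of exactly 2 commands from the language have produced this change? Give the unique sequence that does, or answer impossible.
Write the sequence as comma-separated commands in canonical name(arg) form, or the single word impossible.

key: order matters: swapping turn(left) and move(1) lands elsewhere
t0: at (2,3), heading E
t=1 turn(left) ⇒ at (2,3), heading N
t=2 move(1) ⇒ at (2,4), heading N
no other 2-command option fits: unique.

turn(left), move(1)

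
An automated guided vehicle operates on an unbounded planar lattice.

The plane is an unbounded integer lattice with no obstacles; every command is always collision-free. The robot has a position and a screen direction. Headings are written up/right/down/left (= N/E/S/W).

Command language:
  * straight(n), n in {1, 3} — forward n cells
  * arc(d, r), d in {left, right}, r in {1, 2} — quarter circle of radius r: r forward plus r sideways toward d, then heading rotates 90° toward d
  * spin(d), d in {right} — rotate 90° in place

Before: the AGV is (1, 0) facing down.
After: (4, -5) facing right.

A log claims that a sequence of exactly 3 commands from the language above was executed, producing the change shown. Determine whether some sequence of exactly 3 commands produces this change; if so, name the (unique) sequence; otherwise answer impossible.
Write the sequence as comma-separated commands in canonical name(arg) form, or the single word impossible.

straight(3), arc(left, 2), straight(1)

key: order matters: swapping straight(3) and straight(1) lands elsewhere
begin: (1, 0) facing down
step 1 (straight(3)): (1, -3) facing down
step 2 (arc(left, 2)): (3, -5) facing right
step 3 (straight(1)): (4, -5) facing right
no rival 3-sequence matches.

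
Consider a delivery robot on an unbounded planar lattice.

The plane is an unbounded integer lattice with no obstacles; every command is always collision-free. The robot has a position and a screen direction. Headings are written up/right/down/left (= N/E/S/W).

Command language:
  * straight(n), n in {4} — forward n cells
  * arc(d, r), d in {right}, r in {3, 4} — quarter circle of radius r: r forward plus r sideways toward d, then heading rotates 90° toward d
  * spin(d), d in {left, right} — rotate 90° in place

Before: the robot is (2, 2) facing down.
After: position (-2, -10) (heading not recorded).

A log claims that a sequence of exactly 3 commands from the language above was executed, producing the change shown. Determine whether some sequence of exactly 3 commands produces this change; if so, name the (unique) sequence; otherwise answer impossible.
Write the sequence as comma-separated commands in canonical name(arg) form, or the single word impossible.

straight(4), straight(4), arc(right, 4)

key: running arc(right, 4) before straight(4) would end elsewhere — order is forced
initial: (2, 2) facing down
t=1 straight(4) ⇒ (2, -2) facing down
t=2 straight(4) ⇒ (2, -6) facing down
t=3 arc(right, 4) ⇒ (-2, -10) facing left
uniquely the one of 125 3-step routes that fits.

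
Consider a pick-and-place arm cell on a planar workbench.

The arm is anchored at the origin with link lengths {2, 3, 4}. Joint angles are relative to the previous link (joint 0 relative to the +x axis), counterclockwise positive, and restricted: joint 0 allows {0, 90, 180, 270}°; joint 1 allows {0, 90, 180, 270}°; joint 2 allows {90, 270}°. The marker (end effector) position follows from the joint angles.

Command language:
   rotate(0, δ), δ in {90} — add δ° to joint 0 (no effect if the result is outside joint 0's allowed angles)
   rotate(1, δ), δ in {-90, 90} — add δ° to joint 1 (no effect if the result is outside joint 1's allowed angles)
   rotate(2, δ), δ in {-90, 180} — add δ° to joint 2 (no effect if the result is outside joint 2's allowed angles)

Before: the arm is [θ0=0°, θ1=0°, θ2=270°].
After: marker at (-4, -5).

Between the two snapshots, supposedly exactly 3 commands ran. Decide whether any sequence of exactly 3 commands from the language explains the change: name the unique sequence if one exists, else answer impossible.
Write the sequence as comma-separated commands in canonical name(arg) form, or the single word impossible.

t0: [θ0=0°, θ1=0°, θ2=270°]
[1] after rotate(0, 90): [θ0=90°, θ1=0°, θ2=270°]
[2] after rotate(0, 90): [θ0=180°, θ1=0°, θ2=270°]
[3] after rotate(0, 90): [θ0=270°, θ1=0°, θ2=270°]
no rival 3-sequence matches.

rotate(0, 90), rotate(0, 90), rotate(0, 90)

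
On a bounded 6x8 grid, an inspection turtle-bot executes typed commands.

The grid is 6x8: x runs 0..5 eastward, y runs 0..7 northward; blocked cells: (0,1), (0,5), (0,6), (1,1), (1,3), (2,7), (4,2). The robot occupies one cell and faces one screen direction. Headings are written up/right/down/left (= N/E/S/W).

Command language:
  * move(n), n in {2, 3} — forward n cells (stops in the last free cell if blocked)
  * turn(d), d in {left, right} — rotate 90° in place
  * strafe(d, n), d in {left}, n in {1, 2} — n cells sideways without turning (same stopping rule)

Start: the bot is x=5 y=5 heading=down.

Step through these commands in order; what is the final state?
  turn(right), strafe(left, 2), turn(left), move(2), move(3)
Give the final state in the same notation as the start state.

x=5 y=0 heading=down

from: x=5 y=5 heading=down
t=1 turn(right) ⇒ x=5 y=5 heading=left
t=2 strafe(left, 2) ⇒ x=5 y=3 heading=left
t=3 turn(left) ⇒ x=5 y=3 heading=down
t=4 move(2) ⇒ x=5 y=1 heading=down
t=5 move(3) ⇒ x=5 y=0 heading=down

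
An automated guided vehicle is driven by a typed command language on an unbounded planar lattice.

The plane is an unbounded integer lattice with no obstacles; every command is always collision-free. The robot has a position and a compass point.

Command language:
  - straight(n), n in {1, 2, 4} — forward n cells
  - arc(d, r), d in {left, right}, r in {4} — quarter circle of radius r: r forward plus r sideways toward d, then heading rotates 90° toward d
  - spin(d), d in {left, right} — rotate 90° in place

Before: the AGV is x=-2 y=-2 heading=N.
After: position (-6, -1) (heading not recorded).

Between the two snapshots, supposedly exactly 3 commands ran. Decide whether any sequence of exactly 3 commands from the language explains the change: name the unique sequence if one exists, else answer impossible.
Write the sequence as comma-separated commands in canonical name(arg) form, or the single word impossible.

straight(1), spin(left), straight(4)

key: running straight(4) before straight(1) would end elsewhere — order is forced
initial: x=-2 y=-2 heading=N
step 1 (straight(1)): x=-2 y=-1 heading=N
step 2 (spin(left)): x=-2 y=-1 heading=W
step 3 (straight(4)): x=-6 y=-1 heading=W
uniquely the one of 343 3-step routes that fits.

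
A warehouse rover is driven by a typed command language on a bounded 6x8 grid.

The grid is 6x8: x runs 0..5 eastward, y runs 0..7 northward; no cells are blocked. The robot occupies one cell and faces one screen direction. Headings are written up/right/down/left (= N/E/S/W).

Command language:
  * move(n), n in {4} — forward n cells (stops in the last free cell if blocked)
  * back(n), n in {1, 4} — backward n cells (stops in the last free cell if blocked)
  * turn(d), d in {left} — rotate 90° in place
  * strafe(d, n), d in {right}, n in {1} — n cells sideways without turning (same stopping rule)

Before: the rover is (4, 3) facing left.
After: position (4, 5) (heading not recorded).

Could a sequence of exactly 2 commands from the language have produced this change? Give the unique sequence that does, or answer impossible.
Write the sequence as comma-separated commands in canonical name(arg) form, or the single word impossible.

strafe(right, 1), strafe(right, 1)

begin: (4, 3) facing left
1. strafe(right, 1) → (4, 4) facing left
2. strafe(right, 1) → (4, 5) facing left
uniquely the one of 25 2-step routes that fits.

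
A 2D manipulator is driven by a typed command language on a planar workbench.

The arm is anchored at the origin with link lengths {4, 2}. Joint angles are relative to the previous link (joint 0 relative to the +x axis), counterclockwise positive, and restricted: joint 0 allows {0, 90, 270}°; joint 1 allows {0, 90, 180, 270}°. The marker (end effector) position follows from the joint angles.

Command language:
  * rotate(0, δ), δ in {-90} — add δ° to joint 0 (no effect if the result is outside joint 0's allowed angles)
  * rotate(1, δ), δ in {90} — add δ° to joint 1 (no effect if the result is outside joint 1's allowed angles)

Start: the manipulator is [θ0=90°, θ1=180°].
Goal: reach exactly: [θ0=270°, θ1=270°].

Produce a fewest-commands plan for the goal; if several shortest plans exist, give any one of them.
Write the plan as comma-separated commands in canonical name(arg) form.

from: [θ0=90°, θ1=180°]
1. rotate(0, -90) → [θ0=0°, θ1=180°]
2. rotate(0, -90) → [θ0=270°, θ1=180°]
3. rotate(1, 90) → [θ0=270°, θ1=270°]
no 2-step plan works, so 3 is optimal.

rotate(0, -90), rotate(0, -90), rotate(1, 90)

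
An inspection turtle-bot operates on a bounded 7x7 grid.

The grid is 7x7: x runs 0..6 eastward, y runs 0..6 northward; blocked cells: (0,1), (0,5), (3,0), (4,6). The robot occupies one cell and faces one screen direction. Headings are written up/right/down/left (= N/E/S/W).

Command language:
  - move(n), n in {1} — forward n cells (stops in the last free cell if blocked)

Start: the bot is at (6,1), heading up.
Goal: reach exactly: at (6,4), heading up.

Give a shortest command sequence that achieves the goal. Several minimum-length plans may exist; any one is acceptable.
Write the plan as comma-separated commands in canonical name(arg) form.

t0: at (6,1), heading up
[1] after move(1): at (6,2), heading up
[2] after move(1): at (6,3), heading up
[3] after move(1): at (6,4), heading up
nothing shorter than 3 reaches the goal.

move(1), move(1), move(1)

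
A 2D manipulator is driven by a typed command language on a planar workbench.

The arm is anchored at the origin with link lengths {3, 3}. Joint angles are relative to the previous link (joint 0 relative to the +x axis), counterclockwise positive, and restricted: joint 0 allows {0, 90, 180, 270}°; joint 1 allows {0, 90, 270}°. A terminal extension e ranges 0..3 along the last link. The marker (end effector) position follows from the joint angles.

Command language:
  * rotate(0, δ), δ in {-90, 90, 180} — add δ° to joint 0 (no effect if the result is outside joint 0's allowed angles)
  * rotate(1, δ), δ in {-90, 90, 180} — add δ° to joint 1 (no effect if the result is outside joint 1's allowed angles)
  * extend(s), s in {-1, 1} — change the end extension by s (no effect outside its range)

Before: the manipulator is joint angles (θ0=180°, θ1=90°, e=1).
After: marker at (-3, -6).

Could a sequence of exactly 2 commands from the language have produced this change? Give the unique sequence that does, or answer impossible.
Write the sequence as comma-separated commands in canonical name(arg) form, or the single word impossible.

extend(1), extend(1)

t0: joint angles (θ0=180°, θ1=90°, e=1)
1. extend(1) → joint angles (θ0=180°, θ1=90°, e=2)
2. extend(1) → joint angles (θ0=180°, θ1=90°, e=3)
no other 2-command option fits: unique.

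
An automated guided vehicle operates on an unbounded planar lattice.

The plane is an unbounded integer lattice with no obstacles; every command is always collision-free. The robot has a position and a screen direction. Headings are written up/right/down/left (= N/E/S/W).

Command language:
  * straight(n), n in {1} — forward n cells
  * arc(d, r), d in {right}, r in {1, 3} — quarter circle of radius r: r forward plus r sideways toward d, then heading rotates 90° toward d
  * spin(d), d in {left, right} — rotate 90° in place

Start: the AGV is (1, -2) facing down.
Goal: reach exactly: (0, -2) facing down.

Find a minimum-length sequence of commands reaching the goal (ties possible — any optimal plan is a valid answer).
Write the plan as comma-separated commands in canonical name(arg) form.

spin(right), straight(1), spin(left)

begin: (1, -2) facing down
step 1 (spin(right)): (1, -2) facing left
step 2 (straight(1)): (0, -2) facing left
step 3 (spin(left)): (0, -2) facing down
no 2-step plan works, so 3 is optimal.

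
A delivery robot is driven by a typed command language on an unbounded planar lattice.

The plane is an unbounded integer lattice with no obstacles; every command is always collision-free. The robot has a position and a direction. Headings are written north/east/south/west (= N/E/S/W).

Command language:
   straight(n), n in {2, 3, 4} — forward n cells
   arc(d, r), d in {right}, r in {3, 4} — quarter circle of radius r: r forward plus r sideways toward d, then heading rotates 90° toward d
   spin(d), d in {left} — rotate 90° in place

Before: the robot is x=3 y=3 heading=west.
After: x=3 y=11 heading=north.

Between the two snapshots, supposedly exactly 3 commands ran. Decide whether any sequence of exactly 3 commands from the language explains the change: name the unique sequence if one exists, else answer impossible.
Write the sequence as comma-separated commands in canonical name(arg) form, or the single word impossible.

key: order matters: swapping arc(right, 4) and spin(left) lands elsewhere
start: x=3 y=3 heading=west
step 1 (arc(right, 4)): x=-1 y=7 heading=north
step 2 (arc(right, 4)): x=3 y=11 heading=east
step 3 (spin(left)): x=3 y=11 heading=north
all 216 alternatives checked — unique.

arc(right, 4), arc(right, 4), spin(left)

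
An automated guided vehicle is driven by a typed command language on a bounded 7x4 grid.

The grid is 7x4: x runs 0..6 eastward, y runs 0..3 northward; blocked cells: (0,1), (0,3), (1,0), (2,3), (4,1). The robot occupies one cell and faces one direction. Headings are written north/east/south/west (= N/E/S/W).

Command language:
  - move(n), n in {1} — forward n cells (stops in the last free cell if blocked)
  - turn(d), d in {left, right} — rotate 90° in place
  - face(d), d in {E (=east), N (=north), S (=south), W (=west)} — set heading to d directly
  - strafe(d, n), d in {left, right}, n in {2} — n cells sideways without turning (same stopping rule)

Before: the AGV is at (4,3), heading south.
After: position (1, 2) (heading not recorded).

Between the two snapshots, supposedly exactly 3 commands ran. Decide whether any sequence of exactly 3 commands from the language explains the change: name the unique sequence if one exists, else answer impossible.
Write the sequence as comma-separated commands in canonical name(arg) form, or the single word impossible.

strafe(right, 2), move(1), strafe(right, 2)

key: the first strafe(right, 2) is stopped early by the blocked cell at (2,3)
t0: at (4,3), heading south
step 1 (strafe(right, 2)): at (3,3), heading south
step 2 (move(1)): at (3,2), heading south
step 3 (strafe(right, 2)): at (1,2), heading south
no other 3-command option fits: unique.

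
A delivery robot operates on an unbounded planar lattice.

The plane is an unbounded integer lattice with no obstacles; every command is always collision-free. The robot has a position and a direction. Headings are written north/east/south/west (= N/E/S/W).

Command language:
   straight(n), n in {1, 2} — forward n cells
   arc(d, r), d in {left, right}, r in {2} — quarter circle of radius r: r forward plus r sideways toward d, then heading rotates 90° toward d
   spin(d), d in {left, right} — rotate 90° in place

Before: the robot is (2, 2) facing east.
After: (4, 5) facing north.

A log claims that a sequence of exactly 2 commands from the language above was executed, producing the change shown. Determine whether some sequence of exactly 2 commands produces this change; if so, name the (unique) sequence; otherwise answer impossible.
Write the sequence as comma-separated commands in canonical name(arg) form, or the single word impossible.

arc(left, 2), straight(1)

key: position moved to (4,5) AND the heading swung to N — translation plus rotation needed
t0: (2, 2) facing east
1. arc(left, 2) → (4, 4) facing north
2. straight(1) → (4, 5) facing north
all 36 alternatives checked — unique.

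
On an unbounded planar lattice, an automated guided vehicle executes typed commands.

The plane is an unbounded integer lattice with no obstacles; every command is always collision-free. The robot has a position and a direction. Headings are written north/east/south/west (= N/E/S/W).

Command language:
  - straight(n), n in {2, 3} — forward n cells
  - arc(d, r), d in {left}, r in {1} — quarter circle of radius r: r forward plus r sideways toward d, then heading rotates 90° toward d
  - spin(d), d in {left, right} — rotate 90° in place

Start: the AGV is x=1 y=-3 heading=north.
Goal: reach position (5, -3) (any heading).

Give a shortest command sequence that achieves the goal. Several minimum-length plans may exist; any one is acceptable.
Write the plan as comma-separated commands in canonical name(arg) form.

from: x=1 y=-3 heading=north
t=1 spin(right) ⇒ x=1 y=-3 heading=east
t=2 straight(2) ⇒ x=3 y=-3 heading=east
t=3 straight(2) ⇒ x=5 y=-3 heading=east
no 2-step plan works, so 3 is optimal.

spin(right), straight(2), straight(2)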